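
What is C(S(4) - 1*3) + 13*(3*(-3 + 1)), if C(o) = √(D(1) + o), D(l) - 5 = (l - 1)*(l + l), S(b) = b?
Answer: -78 + √6 ≈ -75.551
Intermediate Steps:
D(l) = 5 + 2*l*(-1 + l) (D(l) = 5 + (l - 1)*(l + l) = 5 + (-1 + l)*(2*l) = 5 + 2*l*(-1 + l))
C(o) = √(5 + o) (C(o) = √((5 - 2*1 + 2*1²) + o) = √((5 - 2 + 2*1) + o) = √((5 - 2 + 2) + o) = √(5 + o))
C(S(4) - 1*3) + 13*(3*(-3 + 1)) = √(5 + (4 - 1*3)) + 13*(3*(-3 + 1)) = √(5 + (4 - 3)) + 13*(3*(-2)) = √(5 + 1) + 13*(-6) = √6 - 78 = -78 + √6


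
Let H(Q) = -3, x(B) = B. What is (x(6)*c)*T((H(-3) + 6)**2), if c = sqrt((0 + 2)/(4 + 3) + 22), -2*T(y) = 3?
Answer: -18*sqrt(273)/7 ≈ -42.487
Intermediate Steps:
T(y) = -3/2 (T(y) = -1/2*3 = -3/2)
c = 2*sqrt(273)/7 (c = sqrt(2/7 + 22) = sqrt(156/7) = 2*sqrt(273)/7 ≈ 4.7208)
(x(6)*c)*T((H(-3) + 6)**2) = (6*(2*sqrt(273)/7))*(-3/2) = (12*sqrt(273)/7)*(-3/2) = -18*sqrt(273)/7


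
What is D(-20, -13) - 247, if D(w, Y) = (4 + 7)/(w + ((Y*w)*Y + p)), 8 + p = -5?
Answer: -843022/3413 ≈ -247.00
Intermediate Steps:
p = -13 (p = -8 - 5 = -13)
D(w, Y) = 11/(-13 + w + w*Y²) (D(w, Y) = (4 + 7)/(w + ((Y*w)*Y - 13)) = 11/(w + (w*Y² - 13)) = 11/(w + (-13 + w*Y²)) = 11/(-13 + w + w*Y²))
D(-20, -13) - 247 = 11/(-13 - 20 - 20*(-13)²) - 247 = 11/(-13 - 20 - 20*169) - 247 = 11/(-13 - 20 - 3380) - 247 = 11/(-3413) - 247 = 11*(-1/3413) - 247 = -11/3413 - 247 = -843022/3413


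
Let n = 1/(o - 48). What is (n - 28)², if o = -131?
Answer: 25130169/32041 ≈ 784.31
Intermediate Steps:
n = -1/179 (n = 1/(-131 - 48) = 1/(-179) = -1/179 ≈ -0.0055866)
(n - 28)² = (-1/179 - 28)² = (-5013/179)² = 25130169/32041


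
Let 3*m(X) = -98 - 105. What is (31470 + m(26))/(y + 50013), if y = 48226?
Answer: 94207/294717 ≈ 0.31965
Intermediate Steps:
m(X) = -203/3 (m(X) = (-98 - 105)/3 = (⅓)*(-203) = -203/3)
(31470 + m(26))/(y + 50013) = (31470 - 203/3)/(48226 + 50013) = (94207/3)/98239 = (94207/3)*(1/98239) = 94207/294717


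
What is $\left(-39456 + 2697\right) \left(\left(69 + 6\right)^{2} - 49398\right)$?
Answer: $1609051707$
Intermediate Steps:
$\left(-39456 + 2697\right) \left(\left(69 + 6\right)^{2} - 49398\right) = - 36759 \left(75^{2} - 49398\right) = - 36759 \left(5625 - 49398\right) = \left(-36759\right) \left(-43773\right) = 1609051707$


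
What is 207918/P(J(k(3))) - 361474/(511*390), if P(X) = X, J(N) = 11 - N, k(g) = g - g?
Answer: 20716001003/1096095 ≈ 18900.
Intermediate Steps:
k(g) = 0
207918/P(J(k(3))) - 361474/(511*390) = 207918/(11 - 1*0) - 361474/(511*390) = 207918/(11 + 0) - 361474/199290 = 207918/11 - 361474*1/199290 = 207918*(1/11) - 180737/99645 = 207918/11 - 180737/99645 = 20716001003/1096095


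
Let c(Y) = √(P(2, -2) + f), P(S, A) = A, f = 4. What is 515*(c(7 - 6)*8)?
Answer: 4120*√2 ≈ 5826.6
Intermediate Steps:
c(Y) = √2 (c(Y) = √(-2 + 4) = √2)
515*(c(7 - 6)*8) = 515*(√2*8) = 515*(8*√2) = 4120*√2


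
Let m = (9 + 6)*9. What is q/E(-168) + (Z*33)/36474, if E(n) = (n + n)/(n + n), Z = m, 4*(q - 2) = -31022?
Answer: -47132784/6079 ≈ -7753.4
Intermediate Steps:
q = -15507/2 (q = 2 + (¼)*(-31022) = 2 - 15511/2 = -15507/2 ≈ -7753.5)
m = 135 (m = 15*9 = 135)
Z = 135
E(n) = 1 (E(n) = (2*n)/((2*n)) = (2*n)*(1/(2*n)) = 1)
q/E(-168) + (Z*33)/36474 = -15507/2/1 + (135*33)/36474 = -15507/2*1 + 4455*(1/36474) = -15507/2 + 1485/12158 = -47132784/6079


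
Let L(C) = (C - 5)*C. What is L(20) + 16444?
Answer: 16744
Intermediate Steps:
L(C) = C*(-5 + C) (L(C) = (-5 + C)*C = C*(-5 + C))
L(20) + 16444 = 20*(-5 + 20) + 16444 = 20*15 + 16444 = 300 + 16444 = 16744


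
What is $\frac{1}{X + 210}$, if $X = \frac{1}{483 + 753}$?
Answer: $\frac{1236}{259561} \approx 0.0047619$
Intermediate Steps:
$X = \frac{1}{1236} \approx 0.00080906$
$\frac{1}{X + 210} = \frac{1}{\frac{1}{1236} + 210} = \frac{1}{\frac{259561}{1236}} = \frac{1236}{259561}$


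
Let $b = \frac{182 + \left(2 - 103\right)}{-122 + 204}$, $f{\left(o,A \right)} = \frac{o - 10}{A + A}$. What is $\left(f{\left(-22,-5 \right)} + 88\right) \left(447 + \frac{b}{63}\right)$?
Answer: $\frac{58501836}{1435} \approx 40768.0$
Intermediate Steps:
$f{\left(o,A \right)} = \frac{-10 + o}{2 A}$
$b = \frac{81}{82}$ ($b = \frac{182 + \left(2 - 103\right)}{82} = \left(182 - 101\right) \frac{1}{82} = 81 \cdot \frac{1}{82} = \frac{81}{82} \approx 0.9878$)
$\left(f{\left(-22,-5 \right)} + 88\right) \left(447 + \frac{b}{63}\right) = \left(\frac{-10 - 22}{2 \left(-5\right)} + 88\right) \left(447 + \frac{81}{82 \cdot 63}\right) = \left(\frac{1}{2} \left(- \frac{1}{5}\right) \left(-32\right) + 88\right) \left(447 + \frac{81}{82} \cdot \frac{1}{63}\right) = \left(\frac{16}{5} + 88\right) \left(447 + \frac{9}{574}\right) = \frac{456}{5} \cdot \frac{256587}{574} = \frac{58501836}{1435}$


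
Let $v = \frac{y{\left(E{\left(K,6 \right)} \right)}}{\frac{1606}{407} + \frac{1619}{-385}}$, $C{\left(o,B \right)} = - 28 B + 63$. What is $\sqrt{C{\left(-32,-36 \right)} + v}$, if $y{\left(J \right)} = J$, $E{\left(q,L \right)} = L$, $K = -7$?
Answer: $\frac{\sqrt{1587880441}}{1231} \approx 32.371$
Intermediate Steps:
$C{\left(o,B \right)} = 63 - 28 B$
$v = - \frac{28490}{1231}$ ($v = \frac{6}{\frac{1606}{407} + \frac{1619}{-385}} = \frac{6}{1606 \cdot \frac{1}{407} + 1619 \left(- \frac{1}{385}\right)} = \frac{6}{\frac{146}{37} - \frac{1619}{385}} = \frac{6}{- \frac{3693}{14245}} = 6 \left(- \frac{14245}{3693}\right) = - \frac{28490}{1231} \approx -23.144$)
$\sqrt{C{\left(-32,-36 \right)} + v} = \sqrt{\left(63 - -1008\right) - \frac{28490}{1231}} = \sqrt{\left(63 + 1008\right) - \frac{28490}{1231}} = \sqrt{1071 - \frac{28490}{1231}} = \sqrt{\frac{1289911}{1231}} = \frac{\sqrt{1587880441}}{1231}$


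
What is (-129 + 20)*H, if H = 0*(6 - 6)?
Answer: 0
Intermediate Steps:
H = 0 (H = 0*0 = 0)
(-129 + 20)*H = (-129 + 20)*0 = -109*0 = 0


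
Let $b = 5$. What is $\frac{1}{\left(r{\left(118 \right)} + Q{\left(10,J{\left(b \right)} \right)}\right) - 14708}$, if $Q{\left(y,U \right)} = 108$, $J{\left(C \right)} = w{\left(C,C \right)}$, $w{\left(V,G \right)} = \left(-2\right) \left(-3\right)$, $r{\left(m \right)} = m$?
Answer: $- \frac{1}{14482} \approx -6.9051 \cdot 10^{-5}$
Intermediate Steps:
$w{\left(V,G \right)} = 6$
$J{\left(C \right)} = 6$
$\frac{1}{\left(r{\left(118 \right)} + Q{\left(10,J{\left(b \right)} \right)}\right) - 14708} = \frac{1}{\left(118 + 108\right) - 14708} = \frac{1}{226 - 14708} = \frac{1}{-14482} = - \frac{1}{14482}$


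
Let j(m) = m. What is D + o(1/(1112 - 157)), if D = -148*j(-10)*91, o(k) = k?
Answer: 128619401/955 ≈ 1.3468e+5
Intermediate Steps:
D = 134680 (D = -148*(-10)*91 = 1480*91 = 134680)
D + o(1/(1112 - 157)) = 134680 + 1/(1112 - 157) = 134680 + 1/955 = 128619401/955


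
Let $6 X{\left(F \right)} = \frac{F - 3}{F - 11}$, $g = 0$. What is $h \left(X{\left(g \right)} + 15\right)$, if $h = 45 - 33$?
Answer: $\frac{1986}{11} \approx 180.55$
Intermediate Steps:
$X{\left(F \right)} = \frac{-3 + F}{6 \left(-11 + F\right)}$ ($X{\left(F \right)} = \frac{\left(F - 3\right) \frac{1}{F - 11}}{6} = \frac{\left(-3 + F\right) \frac{1}{-11 + F}}{6} = \frac{\frac{1}{-11 + F} \left(-3 + F\right)}{6} = \frac{-3 + F}{6 \left(-11 + F\right)}$)
$h = 12$ ($h = 45 - 33 = 12$)
$h \left(X{\left(g \right)} + 15\right) = 12 \left(\frac{-3 + 0}{6 \left(-11 + 0\right)} + 15\right) = 12 \left(\frac{1}{6} \frac{1}{-11} \left(-3\right) + 15\right) = 12 \left(\frac{1}{6} \left(- \frac{1}{11}\right) \left(-3\right) + 15\right) = 12 \left(\frac{1}{22} + 15\right) = 12 \cdot \frac{331}{22} = \frac{1986}{11}$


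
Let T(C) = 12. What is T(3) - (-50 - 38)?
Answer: 100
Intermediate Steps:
T(3) - (-50 - 38) = 12 - (-50 - 38) = 12 - 1*(-88) = 12 + 88 = 100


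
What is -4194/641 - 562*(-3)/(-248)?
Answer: -1060419/79484 ≈ -13.341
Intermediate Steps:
-4194/641 - 562*(-3)/(-248) = -4194*1/641 + 1686*(-1/248) = -4194/641 - 843/124 = -1060419/79484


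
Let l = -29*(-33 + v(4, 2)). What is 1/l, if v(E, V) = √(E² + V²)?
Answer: 33/31001 + 2*√5/31001 ≈ 0.0012087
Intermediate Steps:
l = 957 - 58*√5 (l = -29*(-33 + √(4² + 2²)) = -29*(-33 + √(16 + 4)) = -29*(-33 + √20) = -29*(-33 + 2*√5) = 957 - 58*√5 ≈ 827.31)
1/l = 1/(957 - 58*√5)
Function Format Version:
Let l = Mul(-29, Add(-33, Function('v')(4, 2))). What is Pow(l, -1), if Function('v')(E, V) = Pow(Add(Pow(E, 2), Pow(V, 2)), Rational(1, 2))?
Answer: Add(Rational(33, 31001), Mul(Rational(2, 31001), Pow(5, Rational(1, 2)))) ≈ 0.0012087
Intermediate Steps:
l = Add(957, Mul(-58, Pow(5, Rational(1, 2)))) (l = Mul(-29, Add(-33, Pow(Add(Pow(4, 2), Pow(2, 2)), Rational(1, 2)))) = Mul(-29, Add(-33, Pow(Add(16, 4), Rational(1, 2)))) = Mul(-29, Add(-33, Pow(20, Rational(1, 2)))) = Mul(-29, Add(-33, Mul(2, Pow(5, Rational(1, 2))))) = Add(957, Mul(-58, Pow(5, Rational(1, 2)))) ≈ 827.31)
Pow(l, -1) = Pow(Add(957, Mul(-58, Pow(5, Rational(1, 2)))), -1)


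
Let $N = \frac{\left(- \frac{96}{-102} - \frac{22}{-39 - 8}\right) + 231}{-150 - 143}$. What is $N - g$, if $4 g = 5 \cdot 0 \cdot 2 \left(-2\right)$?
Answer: $- \frac{185695}{234107} \approx -0.79321$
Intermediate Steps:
$N = - \frac{185695}{234107}$ ($N = \frac{\left(\left(-96\right) \left(- \frac{1}{102}\right) - \frac{22}{-47}\right) + 231}{-150 - 143} = \frac{\left(\frac{16}{17} - - \frac{22}{47}\right) + 231}{-293} = \left(\left(\frac{16}{17} + \frac{22}{47}\right) + 231\right) \left(- \frac{1}{293}\right) = \left(\frac{1126}{799} + 231\right) \left(- \frac{1}{293}\right) = \frac{185695}{799} \left(- \frac{1}{293}\right) = - \frac{185695}{234107} \approx -0.79321$)
$g = 0$ ($g = \frac{5 \cdot 0 \cdot 2 \left(-2\right)}{4} = \frac{0 \cdot 2 \left(-2\right)}{4} = \frac{0 \left(-2\right)}{4} = \frac{1}{4} \cdot 0 = 0$)
$N - g = - \frac{185695}{234107} - 0 = - \frac{185695}{234107} + 0 = - \frac{185695}{234107}$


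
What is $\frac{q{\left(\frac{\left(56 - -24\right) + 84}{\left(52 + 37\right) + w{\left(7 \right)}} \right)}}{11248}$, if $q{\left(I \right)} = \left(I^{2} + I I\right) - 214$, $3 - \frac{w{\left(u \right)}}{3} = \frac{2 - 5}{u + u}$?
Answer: $- \frac{198794611}{10725873464} \approx -0.018534$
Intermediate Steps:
$w{\left(u \right)} = 9 + \frac{9}{2 u}$ ($w{\left(u \right)} = 9 - 3 \frac{2 - 5}{u + u} = 9 - 3 \left(- \frac{3}{2 u}\right) = 9 + \frac{9}{2 u}$)
$q{\left(I \right)} = -214 + 2 I^{2}$ ($q{\left(I \right)} = \left(I^{2} + I^{2}\right) - 214 = 2 I^{2} - 214 = -214 + 2 I^{2}$)
$\frac{q{\left(\frac{\left(56 - -24\right) + 84}{\left(52 + 37\right) + w{\left(7 \right)}} \right)}}{11248} = \frac{-214 + 2 \left(\frac{\left(56 - -24\right) + 84}{\left(52 + 37\right) + \left(9 + \frac{9}{2 \cdot 7}\right)}\right)^{2}}{11248} = \left(-214 + 2 \left(\frac{\left(56 + 24\right) + 84}{89 + \left(9 + \frac{9}{2} \cdot \frac{1}{7}\right)}\right)^{2}\right) \frac{1}{11248} = \left(-214 + 2 \left(\frac{80 + 84}{89 + \left(9 + \frac{9}{14}\right)}\right)^{2}\right) \frac{1}{11248} = \left(-214 + 2 \left(\frac{164}{89 + \frac{135}{14}}\right)^{2}\right) \frac{1}{11248} = \left(-214 + 2 \left(\frac{164}{\frac{1381}{14}}\right)^{2}\right) \frac{1}{11248} = \left(-214 + 2 \left(164 \cdot \frac{14}{1381}\right)^{2}\right) \frac{1}{11248} = \left(-214 + 2 \left(\frac{2296}{1381}\right)^{2}\right) \frac{1}{11248} = \left(-214 + 2 \cdot \frac{5271616}{1907161}\right) \frac{1}{11248} = \left(-214 + \frac{10543232}{1907161}\right) \frac{1}{11248} = \left(- \frac{397589222}{1907161}\right) \frac{1}{11248} = - \frac{198794611}{10725873464}$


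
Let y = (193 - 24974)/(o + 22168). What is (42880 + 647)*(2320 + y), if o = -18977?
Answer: 321156961653/3191 ≈ 1.0064e+8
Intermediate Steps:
y = -24781/3191 (y = (193 - 24974)/(-18977 + 22168) = -24781/3191 ≈ -7.7659)
(42880 + 647)*(2320 + y) = (42880 + 647)*(2320 - 24781/3191) = 43527*(7378339/3191) = 321156961653/3191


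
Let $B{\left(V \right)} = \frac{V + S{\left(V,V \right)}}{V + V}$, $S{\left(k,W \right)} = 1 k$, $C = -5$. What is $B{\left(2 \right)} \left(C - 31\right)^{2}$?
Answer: $1296$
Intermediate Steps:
$S{\left(k,W \right)} = k$
$B{\left(V \right)} = 1$ ($B{\left(V \right)} = \frac{V + V}{V + V} = \frac{2 V}{2 V} = 2 V \frac{1}{2 V} = 1$)
$B{\left(2 \right)} \left(C - 31\right)^{2} = 1 \left(-5 - 31\right)^{2} = 1 \left(-36\right)^{2} = 1 \cdot 1296 = 1296$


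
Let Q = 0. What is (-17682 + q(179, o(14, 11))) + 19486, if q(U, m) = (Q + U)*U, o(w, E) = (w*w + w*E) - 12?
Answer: 33845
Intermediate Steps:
o(w, E) = -12 + w**2 + E*w (o(w, E) = (w**2 + E*w) - 12 = -12 + w**2 + E*w)
q(U, m) = U**2 (q(U, m) = (0 + U)*U = U*U = U**2)
(-17682 + q(179, o(14, 11))) + 19486 = (-17682 + 179**2) + 19486 = (-17682 + 32041) + 19486 = 14359 + 19486 = 33845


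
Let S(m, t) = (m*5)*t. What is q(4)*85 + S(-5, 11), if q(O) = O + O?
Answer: 405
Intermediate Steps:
S(m, t) = 5*m*t (S(m, t) = (5*m)*t = 5*m*t)
q(O) = 2*O
q(4)*85 + S(-5, 11) = (2*4)*85 + 5*(-5)*11 = 8*85 - 275 = 680 - 275 = 405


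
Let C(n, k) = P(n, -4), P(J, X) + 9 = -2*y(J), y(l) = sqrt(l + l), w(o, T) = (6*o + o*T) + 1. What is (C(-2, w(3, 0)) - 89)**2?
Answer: 9588 + 784*I ≈ 9588.0 + 784.0*I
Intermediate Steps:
w(o, T) = 1 + 6*o + T*o (w(o, T) = (6*o + T*o) + 1 = 1 + 6*o + T*o)
y(l) = sqrt(2)*sqrt(l) (y(l) = sqrt(2*l) = sqrt(2)*sqrt(l))
P(J, X) = -9 - 2*sqrt(2)*sqrt(J)
C(n, k) = -9 - 2*sqrt(2)*sqrt(n)
(C(-2, w(3, 0)) - 89)**2 = ((-9 - 2*sqrt(2)*sqrt(-2)) - 89)**2 = ((-9 - 2*sqrt(2)*I*sqrt(2)) - 89)**2 = ((-9 - 4*I) - 89)**2 = (-98 - 4*I)**2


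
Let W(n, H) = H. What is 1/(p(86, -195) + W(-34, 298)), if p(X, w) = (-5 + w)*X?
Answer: -1/16902 ≈ -5.9165e-5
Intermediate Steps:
p(X, w) = X*(-5 + w)
1/(p(86, -195) + W(-34, 298)) = 1/(86*(-5 - 195) + 298) = 1/(86*(-200) + 298) = 1/(-17200 + 298) = 1/(-16902) = -1/16902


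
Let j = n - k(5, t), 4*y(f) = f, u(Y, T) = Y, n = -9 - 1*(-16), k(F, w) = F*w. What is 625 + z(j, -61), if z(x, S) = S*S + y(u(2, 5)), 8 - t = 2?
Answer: 8693/2 ≈ 4346.5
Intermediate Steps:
t = 6 (t = 8 - 1*2 = 8 - 2 = 6)
n = 7 (n = -9 + 16 = 7)
y(f) = f/4
j = -23 (j = 7 - 5*6 = 7 - 1*30 = 7 - 30 = -23)
z(x, S) = ½ + S² (z(x, S) = S*S + (¼)*2 = S² + ½ = ½ + S²)
625 + z(j, -61) = 625 + (½ + (-61)²) = 625 + (½ + 3721) = 625 + 7443/2 = 8693/2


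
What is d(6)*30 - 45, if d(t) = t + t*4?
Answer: 855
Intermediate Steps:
d(t) = 5*t (d(t) = t + 4*t = 5*t)
d(6)*30 - 45 = (5*6)*30 - 45 = 30*30 - 45 = 900 - 45 = 855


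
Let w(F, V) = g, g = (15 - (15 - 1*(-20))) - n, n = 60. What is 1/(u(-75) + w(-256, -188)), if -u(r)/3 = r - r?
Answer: -1/80 ≈ -0.012500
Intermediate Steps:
u(r) = 0 (u(r) = -3*(r - r) = -3*0 = 0)
g = -80 (g = (15 - (15 - 1*(-20))) - 1*60 = (15 - (15 + 20)) - 60 = (15 - 1*35) - 60 = (15 - 35) - 60 = -20 - 60 = -80)
w(F, V) = -80
1/(u(-75) + w(-256, -188)) = 1/(0 - 80) = 1/(-80) = -1/80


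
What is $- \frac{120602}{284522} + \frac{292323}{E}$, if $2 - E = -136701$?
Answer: $\frac{4763262100}{2778215069} \approx 1.7145$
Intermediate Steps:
$E = 136703$ ($E = 2 - -136701 = 2 + 136701 = 136703$)
$- \frac{120602}{284522} + \frac{292323}{E} = - \frac{120602}{284522} + \frac{292323}{136703} = \left(-120602\right) \frac{1}{284522} + 292323 \cdot \frac{1}{136703} = - \frac{60301}{142261} + \frac{292323}{136703} = \frac{4763262100}{2778215069}$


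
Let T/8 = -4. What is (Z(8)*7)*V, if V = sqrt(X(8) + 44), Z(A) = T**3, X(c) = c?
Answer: -458752*sqrt(13) ≈ -1.6541e+6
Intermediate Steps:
T = -32 (T = 8*(-4) = -32)
Z(A) = -32768 (Z(A) = (-32)**3 = -32768)
V = 2*sqrt(13) (V = sqrt(8 + 44) = sqrt(52) = 2*sqrt(13) ≈ 7.2111)
(Z(8)*7)*V = (-32768*7)*(2*sqrt(13)) = -458752*sqrt(13)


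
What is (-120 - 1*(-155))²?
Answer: 1225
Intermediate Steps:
(-120 - 1*(-155))² = (-120 + 155)² = 35² = 1225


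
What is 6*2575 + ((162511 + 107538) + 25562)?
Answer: 311061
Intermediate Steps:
6*2575 + ((162511 + 107538) + 25562) = 15450 + (270049 + 25562) = 15450 + 295611 = 311061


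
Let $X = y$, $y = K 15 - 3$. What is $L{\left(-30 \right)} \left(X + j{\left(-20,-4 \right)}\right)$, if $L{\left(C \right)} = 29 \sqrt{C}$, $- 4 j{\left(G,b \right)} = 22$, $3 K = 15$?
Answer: $\frac{3857 i \sqrt{30}}{2} \approx 10563.0 i$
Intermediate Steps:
$K = 5$ ($K = \frac{1}{3} \cdot 15 = 5$)
$j{\left(G,b \right)} = - \frac{11}{2}$ ($j{\left(G,b \right)} = \left(- \frac{1}{4}\right) 22 = - \frac{11}{2}$)
$y = 72$ ($y = 5 \cdot 15 - 3 = 75 - 3 = 72$)
$X = 72$
$L{\left(-30 \right)} \left(X + j{\left(-20,-4 \right)}\right) = 29 \sqrt{-30} \left(72 - \frac{11}{2}\right) = 29 i \sqrt{30} \cdot \frac{133}{2} = \frac{3857 i \sqrt{30}}{2}$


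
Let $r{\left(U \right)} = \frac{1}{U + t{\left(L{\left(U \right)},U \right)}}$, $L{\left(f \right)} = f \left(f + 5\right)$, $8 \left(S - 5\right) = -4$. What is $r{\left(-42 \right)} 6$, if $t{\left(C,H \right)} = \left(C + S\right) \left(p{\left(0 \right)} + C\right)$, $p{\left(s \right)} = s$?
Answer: $\frac{2}{807289} \approx 2.4774 \cdot 10^{-6}$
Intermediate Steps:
$S = \frac{9}{2}$ ($S = 5 + \frac{1}{8} \left(-4\right) = 5 - \frac{1}{2} = \frac{9}{2} \approx 4.5$)
$L{\left(f \right)} = f \left(5 + f\right)$
$t{\left(C,H \right)} = C \left(\frac{9}{2} + C\right)$ ($t{\left(C,H \right)} = \left(C + \frac{9}{2}\right) \left(0 + C\right) = \left(\frac{9}{2} + C\right) C = C \left(\frac{9}{2} + C\right)$)
$r{\left(U \right)} = \frac{1}{U + \frac{U \left(5 + U\right) \left(9 + 2 U \left(5 + U\right)\right)}{2}}$
$r{\left(-42 \right)} 6 = \frac{2}{\left(-42\right) \left(47 + 9 \left(-42\right) + 2 \left(-42\right) \left(5 - 42\right)^{2}\right)} 6 = 2 \left(- \frac{1}{42}\right) \frac{1}{47 - 378 + 2 \left(-42\right) \left(-37\right)^{2}} \cdot 6 = 2 \left(- \frac{1}{42}\right) \frac{1}{47 - 378 + 2 \left(-42\right) 1369} \cdot 6 = 2 \left(- \frac{1}{42}\right) \frac{1}{47 - 378 - 114996} \cdot 6 = 2 \left(- \frac{1}{42}\right) \frac{1}{-115327} \cdot 6 = 2 \left(- \frac{1}{42}\right) \left(- \frac{1}{115327}\right) 6 = \frac{1}{2421867} \cdot 6 = \frac{2}{807289}$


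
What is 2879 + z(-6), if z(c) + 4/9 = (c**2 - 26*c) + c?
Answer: 27581/9 ≈ 3064.6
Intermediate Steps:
z(c) = -4/9 + c**2 - 25*c (z(c) = -4/9 + ((c**2 - 26*c) + c) = -4/9 + (c**2 - 25*c) = -4/9 + c**2 - 25*c)
2879 + z(-6) = 2879 + (-4/9 + (-6)**2 - 25*(-6)) = 2879 + (-4/9 + 36 + 150) = 2879 + 1670/9 = 27581/9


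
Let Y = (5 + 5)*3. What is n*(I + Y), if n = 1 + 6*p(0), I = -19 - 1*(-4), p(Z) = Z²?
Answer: 15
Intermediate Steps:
I = -15 (I = -19 + 4 = -15)
n = 1 (n = 1 + 6*0² = 1 + 6*0 = 1 + 0 = 1)
Y = 30 (Y = 10*3 = 30)
n*(I + Y) = 1*(-15 + 30) = 1*15 = 15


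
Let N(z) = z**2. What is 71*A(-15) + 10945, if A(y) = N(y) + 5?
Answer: 27275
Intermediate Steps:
A(y) = 5 + y**2 (A(y) = y**2 + 5 = 5 + y**2)
71*A(-15) + 10945 = 71*(5 + (-15)**2) + 10945 = 71*(5 + 225) + 10945 = 71*230 + 10945 = 16330 + 10945 = 27275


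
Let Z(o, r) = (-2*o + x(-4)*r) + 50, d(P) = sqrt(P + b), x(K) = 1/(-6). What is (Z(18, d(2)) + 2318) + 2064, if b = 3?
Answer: 4396 - sqrt(5)/6 ≈ 4395.6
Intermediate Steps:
x(K) = -1/6
d(P) = sqrt(3 + P) (d(P) = sqrt(P + 3) = sqrt(3 + P))
Z(o, r) = 50 - 2*o - r/6 (Z(o, r) = (-2*o - r/6) + 50 = 50 - 2*o - r/6)
(Z(18, d(2)) + 2318) + 2064 = ((50 - 2*18 - sqrt(3 + 2)/6) + 2318) + 2064 = ((50 - 36 - sqrt(5)/6) + 2318) + 2064 = ((14 - sqrt(5)/6) + 2318) + 2064 = (2332 - sqrt(5)/6) + 2064 = 4396 - sqrt(5)/6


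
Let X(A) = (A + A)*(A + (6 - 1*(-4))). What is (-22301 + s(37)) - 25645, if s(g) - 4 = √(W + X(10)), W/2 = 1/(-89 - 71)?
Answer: -47942 + √159995/20 ≈ -47922.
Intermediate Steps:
W = -1/80 (W = 2/(-89 - 71) = 2/(-160) = 2*(-1/160) = -1/80 ≈ -0.012500)
X(A) = 2*A*(10 + A) (X(A) = (2*A)*(A + (6 + 4)) = (2*A)*(A + 10) = (2*A)*(10 + A) = 2*A*(10 + A))
s(g) = 4 + √159995/20 (s(g) = 4 + √(-1/80 + 2*10*(10 + 10)) = 4 + √(-1/80 + 2*10*20) = 4 + √(-1/80 + 400) = 4 + √(31999/80) = 4 + √159995/20)
(-22301 + s(37)) - 25645 = (-22301 + (4 + √159995/20)) - 25645 = (-22297 + √159995/20) - 25645 = -47942 + √159995/20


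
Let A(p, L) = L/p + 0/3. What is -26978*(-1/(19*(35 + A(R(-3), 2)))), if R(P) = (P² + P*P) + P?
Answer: 404670/10013 ≈ 40.414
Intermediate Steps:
R(P) = P + 2*P² (R(P) = (P² + P²) + P = 2*P² + P = P + 2*P²)
A(p, L) = L/p (A(p, L) = L/p + 0*(⅓) = L/p + 0 = L/p)
-26978*(-1/(19*(35 + A(R(-3), 2)))) = -26978*(-1/(19*(35 + 2/((-3*(1 + 2*(-3))))))) = -26978*(-1/(19*(35 + 2/((-3*(1 - 6)))))) = -26978*(-1/(19*(35 + 2/((-3*(-5)))))) = -26978*(-1/(19*(35 + 2/15))) = -26978/((-19*527/15)) = -26978/(-10013/15) = -26978*(-15/10013) = 404670/10013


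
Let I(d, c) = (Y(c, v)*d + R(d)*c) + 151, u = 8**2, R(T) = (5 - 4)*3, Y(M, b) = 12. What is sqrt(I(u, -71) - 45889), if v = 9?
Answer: I*sqrt(45183) ≈ 212.56*I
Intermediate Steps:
R(T) = 3 (R(T) = 1*3 = 3)
u = 64
I(d, c) = 151 + 3*c + 12*d (I(d, c) = (12*d + 3*c) + 151 = (3*c + 12*d) + 151 = 151 + 3*c + 12*d)
sqrt(I(u, -71) - 45889) = sqrt((151 + 3*(-71) + 12*64) - 45889) = sqrt((151 - 213 + 768) - 45889) = sqrt(706 - 45889) = sqrt(-45183) = I*sqrt(45183)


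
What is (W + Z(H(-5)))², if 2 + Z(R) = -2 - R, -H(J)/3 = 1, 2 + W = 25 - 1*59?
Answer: 1369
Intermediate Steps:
W = -36 (W = -2 + (25 - 1*59) = -2 + (25 - 59) = -2 - 34 = -36)
H(J) = -3 (H(J) = -3*1 = -3)
Z(R) = -4 - R (Z(R) = -2 + (-2 - R) = -4 - R)
(W + Z(H(-5)))² = (-36 + (-4 - 1*(-3)))² = (-36 + (-4 + 3))² = (-36 - 1)² = (-37)² = 1369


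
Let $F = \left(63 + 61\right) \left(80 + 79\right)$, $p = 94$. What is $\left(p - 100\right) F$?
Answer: $-118296$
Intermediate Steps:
$F = 19716$ ($F = 124 \cdot 159 = 19716$)
$\left(p - 100\right) F = \left(94 - 100\right) 19716 = \left(-6\right) 19716 = -118296$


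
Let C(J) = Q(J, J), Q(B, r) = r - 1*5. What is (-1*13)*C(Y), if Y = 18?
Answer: -169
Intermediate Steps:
Q(B, r) = -5 + r (Q(B, r) = r - 5 = -5 + r)
C(J) = -5 + J
(-1*13)*C(Y) = (-1*13)*(-5 + 18) = -13*13 = -169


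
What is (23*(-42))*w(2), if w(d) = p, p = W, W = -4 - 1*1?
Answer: 4830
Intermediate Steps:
W = -5 (W = -4 - 1 = -5)
p = -5
w(d) = -5
(23*(-42))*w(2) = (23*(-42))*(-5) = -966*(-5) = 4830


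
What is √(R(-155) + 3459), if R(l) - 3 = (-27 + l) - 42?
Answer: √3238 ≈ 56.903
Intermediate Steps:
R(l) = -66 + l (R(l) = 3 + ((-27 + l) - 42) = 3 + (-69 + l) = -66 + l)
√(R(-155) + 3459) = √((-66 - 155) + 3459) = √(-221 + 3459) = √3238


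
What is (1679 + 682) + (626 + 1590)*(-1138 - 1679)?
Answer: -6240111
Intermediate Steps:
(1679 + 682) + (626 + 1590)*(-1138 - 1679) = 2361 + 2216*(-2817) = 2361 - 6242472 = -6240111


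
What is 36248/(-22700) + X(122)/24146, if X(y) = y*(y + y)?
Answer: -24938826/68514275 ≈ -0.36399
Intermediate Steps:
X(y) = 2*y² (X(y) = y*(2*y) = 2*y²)
36248/(-22700) + X(122)/24146 = 36248/(-22700) + (2*122²)/24146 = 36248*(-1/22700) + (2*14884)*(1/24146) = -9062/5675 + 29768*(1/24146) = -9062/5675 + 14884/12073 = -24938826/68514275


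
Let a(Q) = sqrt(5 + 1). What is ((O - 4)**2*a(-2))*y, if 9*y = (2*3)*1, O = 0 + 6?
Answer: 8*sqrt(6)/3 ≈ 6.5320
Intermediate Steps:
O = 6
a(Q) = sqrt(6)
y = 2/3 (y = ((2*3)*1)/9 = (6*1)/9 = (1/9)*6 = 2/3 ≈ 0.66667)
((O - 4)**2*a(-2))*y = ((6 - 4)**2*sqrt(6))*(2/3) = (2**2*sqrt(6))*(2/3) = (4*sqrt(6))*(2/3) = 8*sqrt(6)/3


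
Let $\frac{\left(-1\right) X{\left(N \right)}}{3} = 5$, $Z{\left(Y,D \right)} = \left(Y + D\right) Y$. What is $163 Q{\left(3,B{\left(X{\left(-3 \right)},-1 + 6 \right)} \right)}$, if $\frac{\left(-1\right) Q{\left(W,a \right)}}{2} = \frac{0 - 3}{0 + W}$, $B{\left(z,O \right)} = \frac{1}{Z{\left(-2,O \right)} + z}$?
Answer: $326$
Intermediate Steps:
$Z{\left(Y,D \right)} = Y \left(D + Y\right)$ ($Z{\left(Y,D \right)} = \left(D + Y\right) Y = Y \left(D + Y\right)$)
$X{\left(N \right)} = -15$ ($X{\left(N \right)} = \left(-3\right) 5 = -15$)
$B{\left(z,O \right)} = \frac{1}{4 + z - 2 O}$ ($B{\left(z,O \right)} = \frac{1}{- 2 \left(O - 2\right) + z} = \frac{1}{- 2 \left(-2 + O\right) + z} = \frac{1}{\left(4 - 2 O\right) + z} = \frac{1}{4 + z - 2 O}$)
$Q{\left(W,a \right)} = \frac{6}{W}$ ($Q{\left(W,a \right)} = - 2 \frac{0 - 3}{0 + W} = - 2 \left(- \frac{3}{W}\right) = \frac{6}{W}$)
$163 Q{\left(3,B{\left(X{\left(-3 \right)},-1 + 6 \right)} \right)} = 163 \cdot \frac{6}{3} = 163 \cdot 6 \cdot \frac{1}{3} = 163 \cdot 2 = 326$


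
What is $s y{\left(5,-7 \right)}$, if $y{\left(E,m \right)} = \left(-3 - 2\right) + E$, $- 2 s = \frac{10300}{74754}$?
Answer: $0$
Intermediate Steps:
$s = - \frac{2575}{37377}$ ($s = - \frac{10300 \cdot \frac{1}{74754}}{2} = \left(- \frac{1}{2}\right) \frac{5150}{37377} = - \frac{2575}{37377} \approx -0.068893$)
$y{\left(E,m \right)} = -5 + E$
$s y{\left(5,-7 \right)} = - \frac{2575 \left(-5 + 5\right)}{37377} = \left(- \frac{2575}{37377}\right) 0 = 0$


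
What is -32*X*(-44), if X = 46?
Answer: 64768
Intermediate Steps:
-32*X*(-44) = -32*46*(-44) = -1472*(-44) = 64768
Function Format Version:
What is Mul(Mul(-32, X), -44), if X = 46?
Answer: 64768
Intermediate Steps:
Mul(Mul(-32, X), -44) = Mul(Mul(-32, 46), -44) = Mul(-1472, -44) = 64768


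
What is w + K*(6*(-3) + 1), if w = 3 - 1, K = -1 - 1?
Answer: 36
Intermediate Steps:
K = -2
w = 2
w + K*(6*(-3) + 1) = 2 - 2*(6*(-3) + 1) = 2 - 2*(-18 + 1) = 2 - 2*(-17) = 2 + 34 = 36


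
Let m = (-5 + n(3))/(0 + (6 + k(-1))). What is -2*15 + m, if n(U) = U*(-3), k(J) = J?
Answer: -164/5 ≈ -32.800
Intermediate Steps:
n(U) = -3*U
m = -14/5 (m = (-5 - 3*3)/(0 + (6 - 1)) = (-5 - 9)/(0 + 5) = -14/5 ≈ -2.8000)
-2*15 + m = -2*15 - 14/5 = -30 - 14/5 = -164/5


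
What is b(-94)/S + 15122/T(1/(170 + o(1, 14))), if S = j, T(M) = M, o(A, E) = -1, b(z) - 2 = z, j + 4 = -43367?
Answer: 110839708370/43371 ≈ 2.5556e+6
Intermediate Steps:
j = -43371 (j = -4 - 43367 = -43371)
b(z) = 2 + z
S = -43371
b(-94)/S + 15122/T(1/(170 + o(1, 14))) = (2 - 94)/(-43371) + 15122/(1/(170 - 1)) = -92*(-1/43371) + 15122/(1/169) = 92/43371 + 15122/(1/169) = 92/43371 + 15122*169 = 92/43371 + 2555618 = 110839708370/43371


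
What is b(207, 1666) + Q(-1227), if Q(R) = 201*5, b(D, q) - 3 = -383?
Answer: 625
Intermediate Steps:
b(D, q) = -380 (b(D, q) = 3 - 383 = -380)
Q(R) = 1005
b(207, 1666) + Q(-1227) = -380 + 1005 = 625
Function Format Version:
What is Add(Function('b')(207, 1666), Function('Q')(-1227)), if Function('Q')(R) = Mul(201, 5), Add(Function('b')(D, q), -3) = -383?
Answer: 625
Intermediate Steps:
Function('b')(D, q) = -380 (Function('b')(D, q) = Add(3, -383) = -380)
Function('Q')(R) = 1005
Add(Function('b')(207, 1666), Function('Q')(-1227)) = Add(-380, 1005) = 625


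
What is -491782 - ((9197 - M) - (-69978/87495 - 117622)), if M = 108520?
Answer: -14876535691/29165 ≈ -5.1008e+5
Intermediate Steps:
-491782 - ((9197 - M) - (-69978/87495 - 117622)) = -491782 - ((9197 - 1*108520) - (-69978/87495 - 117622)) = -491782 - ((9197 - 108520) - (-69978*1/87495 - 117622)) = -491782 - (-99323 - (-23326/29165 - 117622)) = -491782 - (-99323 - 1*(-3430468956/29165)) = -491782 - (-99323 + 3430468956/29165) = -491782 - 1*533713661/29165 = -491782 - 533713661/29165 = -14876535691/29165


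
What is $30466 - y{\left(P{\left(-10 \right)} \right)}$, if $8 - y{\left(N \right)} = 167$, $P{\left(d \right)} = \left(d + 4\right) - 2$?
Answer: $30625$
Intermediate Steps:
$P{\left(d \right)} = 2 + d$ ($P{\left(d \right)} = \left(4 + d\right) - 2 = 2 + d$)
$y{\left(N \right)} = -159$ ($y{\left(N \right)} = 8 - 167 = -159$)
$30466 - y{\left(P{\left(-10 \right)} \right)} = 30466 - -159 = 30466 + 159 = 30625$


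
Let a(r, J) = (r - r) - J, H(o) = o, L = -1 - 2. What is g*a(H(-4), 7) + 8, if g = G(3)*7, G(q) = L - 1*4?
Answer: 351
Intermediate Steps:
L = -3
G(q) = -7 (G(q) = -3 - 1*4 = -3 - 4 = -7)
g = -49 (g = -7*7 = -49)
a(r, J) = -J (a(r, J) = 0 - J = -J)
g*a(H(-4), 7) + 8 = -(-49)*7 + 8 = -49*(-7) + 8 = 343 + 8 = 351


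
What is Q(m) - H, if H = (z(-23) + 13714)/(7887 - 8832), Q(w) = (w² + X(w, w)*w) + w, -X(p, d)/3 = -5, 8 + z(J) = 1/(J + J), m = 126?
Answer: 155679143/8694 ≈ 17907.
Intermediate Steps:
z(J) = -8 + 1/(2*J) (z(J) = -8 + 1/(J + J) = -8 + 1/(2*J))
X(p, d) = 15 (X(p, d) = -3*(-5) = 15)
Q(w) = w² + 16*w (Q(w) = (w² + 15*w) + w = w² + 16*w)
H = -126095/8694 (H = ((-8 + (½)/(-23)) + 13714)/(7887 - 8832) = ((-8 + (½)*(-1/23)) + 13714)/(-945) = ((-8 - 1/46) + 13714)*(-1/945) = (-369/46 + 13714)*(-1/945) = (630475/46)*(-1/945) = -126095/8694 ≈ -14.504)
Q(m) - H = 126*(16 + 126) - 1*(-126095/8694) = 126*142 + 126095/8694 = 17892 + 126095/8694 = 155679143/8694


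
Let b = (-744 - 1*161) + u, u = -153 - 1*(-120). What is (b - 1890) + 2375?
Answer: -453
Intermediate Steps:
u = -33 (u = -153 + 120 = -33)
b = -938 (b = (-744 - 1*161) - 33 = (-744 - 161) - 33 = -905 - 33 = -938)
(b - 1890) + 2375 = (-938 - 1890) + 2375 = -2828 + 2375 = -453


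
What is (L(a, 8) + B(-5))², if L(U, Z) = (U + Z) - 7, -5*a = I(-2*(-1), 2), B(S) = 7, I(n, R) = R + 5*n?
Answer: 784/25 ≈ 31.360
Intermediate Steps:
a = -12/5 (a = -(2 + 5*(-2*(-1)))/5 = -(2 + 5*2)/5 = -(2 + 10)/5 = -⅕*12 = -12/5 ≈ -2.4000)
L(U, Z) = -7 + U + Z
(L(a, 8) + B(-5))² = ((-7 - 12/5 + 8) + 7)² = (-7/5 + 7)² = (28/5)² = 784/25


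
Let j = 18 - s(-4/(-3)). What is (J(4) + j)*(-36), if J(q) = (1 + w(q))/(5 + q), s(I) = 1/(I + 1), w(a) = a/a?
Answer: -4484/7 ≈ -640.57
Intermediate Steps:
w(a) = 1
s(I) = 1/(1 + I)
J(q) = 2/(5 + q) (J(q) = (1 + 1)/(5 + q) = 2/(5 + q))
j = 123/7 (j = 18 - 1/(1 - 4/(-3)) = 18 - 1/(1 - 4*(-⅓)) = 18 - 1/(1 + 4/3) = 18 - 1/7/3 = 18 - 1*3/7 = 18 - 3/7 = 123/7 ≈ 17.571)
(J(4) + j)*(-36) = (2/(5 + 4) + 123/7)*(-36) = (2/9 + 123/7)*(-36) = (1121/63)*(-36) = -4484/7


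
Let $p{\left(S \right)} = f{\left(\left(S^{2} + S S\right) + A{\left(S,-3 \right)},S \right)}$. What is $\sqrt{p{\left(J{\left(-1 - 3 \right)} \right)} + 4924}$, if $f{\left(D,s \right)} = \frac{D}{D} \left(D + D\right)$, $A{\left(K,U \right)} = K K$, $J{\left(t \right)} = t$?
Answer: $2 \sqrt{1255} \approx 70.852$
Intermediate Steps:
$A{\left(K,U \right)} = K^{2}$
$f{\left(D,s \right)} = 2 D$ ($f{\left(D,s \right)} = 1 \cdot 2 D = 2 D$)
$p{\left(S \right)} = 6 S^{2}$ ($p{\left(S \right)} = 2 \left(\left(S^{2} + S S\right) + S^{2}\right) = 2 \left(\left(S^{2} + S^{2}\right) + S^{2}\right) = 2 \left(2 S^{2} + S^{2}\right) = 2 \cdot 3 S^{2} = 6 S^{2}$)
$\sqrt{p{\left(J{\left(-1 - 3 \right)} \right)} + 4924} = \sqrt{6 \left(-1 - 3\right)^{2} + 4924} = \sqrt{6 \left(-4\right)^{2} + 4924} = \sqrt{6 \cdot 16 + 4924} = \sqrt{96 + 4924} = \sqrt{5020} = 2 \sqrt{1255}$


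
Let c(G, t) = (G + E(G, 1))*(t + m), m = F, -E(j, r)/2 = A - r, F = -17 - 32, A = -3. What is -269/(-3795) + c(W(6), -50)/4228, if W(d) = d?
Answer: -294467/1146090 ≈ -0.25693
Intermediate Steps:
F = -49
E(j, r) = 6 + 2*r (E(j, r) = -2*(-3 - r) = 6 + 2*r)
m = -49
c(G, t) = (-49 + t)*(8 + G) (c(G, t) = (G + (6 + 2*1))*(t - 49) = (G + (6 + 2))*(-49 + t) = (G + 8)*(-49 + t) = (8 + G)*(-49 + t) = (-49 + t)*(8 + G))
-269/(-3795) + c(W(6), -50)/4228 = -269/(-3795) + (-392 - 49*6 + 8*(-50) + 6*(-50))/4228 = -269*(-1/3795) + (-392 - 294 - 400 - 300)*(1/4228) = 269/3795 - 1386*1/4228 = 269/3795 - 99/302 = -294467/1146090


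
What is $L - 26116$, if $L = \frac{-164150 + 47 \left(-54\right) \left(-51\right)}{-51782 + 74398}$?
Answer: $- \frac{73834271}{2827} \approx -26118.0$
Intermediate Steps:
$L = - \frac{4339}{2827}$ ($L = \frac{-164150 - -129438}{22616} = \left(-164150 + 129438\right) \frac{1}{22616} = \left(-34712\right) \frac{1}{22616} = - \frac{4339}{2827} \approx -1.5348$)
$L - 26116 = - \frac{4339}{2827} - 26116 = - \frac{73834271}{2827}$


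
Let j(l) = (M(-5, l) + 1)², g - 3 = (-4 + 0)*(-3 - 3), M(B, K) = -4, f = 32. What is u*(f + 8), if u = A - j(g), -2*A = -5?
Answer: -260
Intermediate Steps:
A = 5/2 (A = -½*(-5) = 5/2 ≈ 2.5000)
g = 27 (g = 3 + (-4 + 0)*(-3 - 3) = 3 - 4*(-6) = 3 + 24 = 27)
j(l) = 9 (j(l) = (-4 + 1)² = (-3)² = 9)
u = -13/2 (u = 5/2 - 1*9 = 5/2 - 9 = -13/2 ≈ -6.5000)
u*(f + 8) = -13*(32 + 8)/2 = -13/2*40 = -260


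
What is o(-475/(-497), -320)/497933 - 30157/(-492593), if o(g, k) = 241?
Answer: 15134880394/245278310269 ≈ 0.061705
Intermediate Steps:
o(-475/(-497), -320)/497933 - 30157/(-492593) = 241/497933 - 30157/(-492593) = 241*(1/497933) - 30157*(-1/492593) = 241/497933 + 30157/492593 = 15134880394/245278310269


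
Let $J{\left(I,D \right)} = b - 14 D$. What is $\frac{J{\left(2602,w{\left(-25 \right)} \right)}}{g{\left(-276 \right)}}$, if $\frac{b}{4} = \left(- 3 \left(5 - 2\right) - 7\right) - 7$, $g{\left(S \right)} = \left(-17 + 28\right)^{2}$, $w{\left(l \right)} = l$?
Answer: $\frac{258}{121} \approx 2.1322$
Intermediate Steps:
$g{\left(S \right)} = 121$ ($g{\left(S \right)} = 11^{2} = 121$)
$b = -92$ ($b = 4 \left(\left(- 3 \left(5 - 2\right) - 7\right) - 7\right) = 4 \left(\left(\left(-3\right) 3 - 7\right) - 7\right) = 4 \left(\left(-9 - 7\right) - 7\right) = 4 \left(-16 - 7\right) = 4 \left(-23\right) = -92$)
$J{\left(I,D \right)} = -92 - 14 D$
$\frac{J{\left(2602,w{\left(-25 \right)} \right)}}{g{\left(-276 \right)}} = \frac{-92 - -350}{121} = \left(-92 + 350\right) \frac{1}{121} = 258 \cdot \frac{1}{121} = \frac{258}{121}$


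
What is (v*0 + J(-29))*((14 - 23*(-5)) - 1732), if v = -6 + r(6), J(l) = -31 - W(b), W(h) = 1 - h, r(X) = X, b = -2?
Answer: 54502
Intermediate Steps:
J(l) = -34 (J(l) = -31 - (1 - 1*(-2)) = -31 - (1 + 2) = -31 - 1*3 = -31 - 3 = -34)
v = 0 (v = -6 + 6 = 0)
(v*0 + J(-29))*((14 - 23*(-5)) - 1732) = (0*0 - 34)*((14 - 23*(-5)) - 1732) = (0 - 34)*((14 + 115) - 1732) = -34*(129 - 1732) = -34*(-1603) = 54502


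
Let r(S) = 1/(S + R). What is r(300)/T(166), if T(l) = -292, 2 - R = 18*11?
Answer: -1/30368 ≈ -3.2929e-5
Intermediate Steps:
R = -196 (R = 2 - 18*11 = 2 - 1*198 = 2 - 198 = -196)
r(S) = 1/(-196 + S) (r(S) = 1/(S - 196) = 1/(-196 + S))
r(300)/T(166) = 1/((-196 + 300)*(-292)) = -1/292/104 = (1/104)*(-1/292) = -1/30368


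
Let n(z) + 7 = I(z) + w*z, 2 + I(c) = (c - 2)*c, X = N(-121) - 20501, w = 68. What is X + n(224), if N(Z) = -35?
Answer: 44415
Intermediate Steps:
X = -20536 (X = -35 - 20501 = -20536)
I(c) = -2 + c*(-2 + c) (I(c) = -2 + (c - 2)*c = -2 + (-2 + c)*c = -2 + c*(-2 + c))
n(z) = -9 + z² + 66*z (n(z) = -7 + ((-2 + z² - 2*z) + 68*z) = -7 + (-2 + z² + 66*z) = -9 + z² + 66*z)
X + n(224) = -20536 + (-9 + 224² + 66*224) = -20536 + (-9 + 50176 + 14784) = -20536 + 64951 = 44415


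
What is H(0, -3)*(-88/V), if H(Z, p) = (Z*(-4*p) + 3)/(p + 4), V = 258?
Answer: -44/43 ≈ -1.0233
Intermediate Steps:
H(Z, p) = (3 - 4*Z*p)/(4 + p) (H(Z, p) = (-4*Z*p + 3)/(4 + p) = (3 - 4*Z*p)/(4 + p))
H(0, -3)*(-88/V) = ((3 - 4*0*(-3))/(4 - 3))*(-88/258) = ((3 + 0)/1)*(-88*1/258) = (1*3)*(-44/129) = 3*(-44/129) = -44/43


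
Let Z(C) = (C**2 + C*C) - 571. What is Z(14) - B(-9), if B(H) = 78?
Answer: -257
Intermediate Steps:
Z(C) = -571 + 2*C**2 (Z(C) = (C**2 + C**2) - 571 = 2*C**2 - 571 = -571 + 2*C**2)
Z(14) - B(-9) = (-571 + 2*14**2) - 1*78 = (-571 + 2*196) - 78 = (-571 + 392) - 78 = -179 - 78 = -257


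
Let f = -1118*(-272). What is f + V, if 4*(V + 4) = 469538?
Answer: 842953/2 ≈ 4.2148e+5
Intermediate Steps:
f = 304096
V = 234761/2 (V = -4 + (1/4)*469538 = -4 + 234769/2 = 234761/2 ≈ 1.1738e+5)
f + V = 304096 + 234761/2 = 842953/2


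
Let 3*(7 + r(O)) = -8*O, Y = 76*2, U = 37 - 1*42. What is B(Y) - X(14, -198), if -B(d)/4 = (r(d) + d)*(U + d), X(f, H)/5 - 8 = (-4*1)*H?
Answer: 149076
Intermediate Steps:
U = -5 (U = 37 - 42 = -5)
X(f, H) = 40 - 20*H (X(f, H) = 40 + 5*((-4*1)*H) = 40 + 5*(-4*H) = 40 - 20*H)
Y = 152
r(O) = -7 - 8*O/3 (r(O) = -7 + (-8*O)/3 = -7 - 8*O/3)
B(d) = -4*(-7 - 5*d/3)*(-5 + d) (B(d) = -4*((-7 - 8*d/3) + d)*(-5 + d) = -4*(-7 - 5*d/3)*(-5 + d))
B(Y) - X(14, -198) = (-140 - 16/3*152 + (20/3)*152²) - (40 - 20*(-198)) = (-140 - 2432/3 + (20/3)*23104) - (40 + 3960) = (-140 - 2432/3 + 462080/3) - 1*4000 = 153076 - 4000 = 149076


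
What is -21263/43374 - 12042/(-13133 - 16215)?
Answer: -12714602/159117519 ≈ -0.079907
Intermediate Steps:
-21263/43374 - 12042/(-13133 - 16215) = -21263*1/43374 - 12042/(-29348) = -21263/43374 - 12042*(-1/29348) = -21263/43374 + 6021/14674 = -12714602/159117519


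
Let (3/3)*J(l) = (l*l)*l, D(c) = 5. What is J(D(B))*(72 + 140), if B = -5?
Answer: 26500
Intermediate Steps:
J(l) = l³ (J(l) = (l*l)*l = l²*l = l³)
J(D(B))*(72 + 140) = 5³*(72 + 140) = 125*212 = 26500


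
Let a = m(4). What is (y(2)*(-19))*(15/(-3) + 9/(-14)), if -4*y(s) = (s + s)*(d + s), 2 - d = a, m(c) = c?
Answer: 0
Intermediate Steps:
a = 4
d = -2 (d = 2 - 1*4 = 2 - 4 = -2)
y(s) = -s*(-2 + s)/2 (y(s) = -(s + s)*(-2 + s)/4 = -2*s*(-2 + s)/4 = -s*(-2 + s)/2)
(y(2)*(-19))*(15/(-3) + 9/(-14)) = (((1/2)*2*(2 - 1*2))*(-19))*(15/(-3) + 9/(-14)) = (((1/2)*2*(2 - 2))*(-19))*(15*(-1/3) + 9*(-1/14)) = (((1/2)*2*0)*(-19))*(-5 - 9/14) = (0*(-19))*(-79/14) = 0*(-79/14) = 0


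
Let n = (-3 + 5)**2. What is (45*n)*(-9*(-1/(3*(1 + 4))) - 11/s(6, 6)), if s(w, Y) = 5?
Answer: -288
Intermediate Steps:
n = 4 (n = 2**2 = 4)
(45*n)*(-9*(-1/(3*(1 + 4))) - 11/s(6, 6)) = (45*4)*(-9*(-1/(3*(1 + 4))) - 11/5) = 180*(-9/((-3*5)) - 11*1/5) = 180*(-9/(-15) - 11/5) = 180*(-9*(-1/15) - 11/5) = 180*(3/5 - 11/5) = 180*(-8/5) = -288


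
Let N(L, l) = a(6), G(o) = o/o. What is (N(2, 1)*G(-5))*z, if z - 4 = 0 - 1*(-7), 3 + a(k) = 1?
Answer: -22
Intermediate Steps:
G(o) = 1
a(k) = -2 (a(k) = -3 + 1 = -2)
N(L, l) = -2
z = 11 (z = 4 + (0 - 1*(-7)) = 4 + (0 + 7) = 4 + 7 = 11)
(N(2, 1)*G(-5))*z = -2*1*11 = -2*11 = -22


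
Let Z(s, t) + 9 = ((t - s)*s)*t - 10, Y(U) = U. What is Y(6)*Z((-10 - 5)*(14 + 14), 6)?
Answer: -6441234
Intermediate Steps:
Z(s, t) = -19 + s*t*(t - s) (Z(s, t) = -9 + (((t - s)*s)*t - 10) = -9 + ((s*(t - s))*t - 10) = -9 + (s*t*(t - s) - 10) = -9 + (-10 + s*t*(t - s)) = -19 + s*t*(t - s))
Y(6)*Z((-10 - 5)*(14 + 14), 6) = 6*(-19 + ((-10 - 5)*(14 + 14))*6² - 1*6*((-10 - 5)*(14 + 14))²) = 6*(-19 - 15*28*36 - 1*6*(-15*28)²) = 6*(-19 - 420*36 - 1*6*(-420)²) = 6*(-19 - 15120 - 1*6*176400) = 6*(-19 - 15120 - 1058400) = 6*(-1073539) = -6441234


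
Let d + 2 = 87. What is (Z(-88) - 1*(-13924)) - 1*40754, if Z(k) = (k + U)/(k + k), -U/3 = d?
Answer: -4721737/176 ≈ -26828.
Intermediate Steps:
d = 85 (d = -2 + 87 = 85)
U = -255 (U = -3*85 = -255)
Z(k) = (-255 + k)/(2*k) (Z(k) = (k - 255)/(k + k) = (-255 + k)/((2*k)) = (-255 + k)*(1/(2*k)) = (-255 + k)/(2*k))
(Z(-88) - 1*(-13924)) - 1*40754 = ((1/2)*(-255 - 88)/(-88) - 1*(-13924)) - 1*40754 = ((1/2)*(-1/88)*(-343) + 13924) - 40754 = (343/176 + 13924) - 40754 = 2450967/176 - 40754 = -4721737/176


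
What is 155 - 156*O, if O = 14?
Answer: -2029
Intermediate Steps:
155 - 156*O = 155 - 156*14 = 155 - 2184 = -2029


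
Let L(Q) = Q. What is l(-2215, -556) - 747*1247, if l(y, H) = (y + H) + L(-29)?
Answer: -934309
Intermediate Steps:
l(y, H) = -29 + H + y (l(y, H) = (y + H) - 29 = (H + y) - 29 = -29 + H + y)
l(-2215, -556) - 747*1247 = (-29 - 556 - 2215) - 747*1247 = -2800 - 931509 = -934309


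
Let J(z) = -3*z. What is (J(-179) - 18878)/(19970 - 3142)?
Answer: -18341/16828 ≈ -1.0899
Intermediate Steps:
(J(-179) - 18878)/(19970 - 3142) = (-3*(-179) - 18878)/(19970 - 3142) = (537 - 18878)/16828 = -18341*1/16828 = -18341/16828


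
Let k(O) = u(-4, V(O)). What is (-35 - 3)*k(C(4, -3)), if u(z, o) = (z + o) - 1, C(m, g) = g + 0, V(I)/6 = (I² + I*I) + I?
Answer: -3230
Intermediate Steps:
V(I) = 6*I + 12*I² (V(I) = 6*((I² + I*I) + I) = 6*((I² + I²) + I) = 6*(2*I² + I) = 6*(I + 2*I²) = 6*I + 12*I²)
C(m, g) = g
u(z, o) = -1 + o + z (u(z, o) = (o + z) - 1 = -1 + o + z)
k(O) = -5 + 6*O*(1 + 2*O) (k(O) = -1 + 6*O*(1 + 2*O) - 4 = -5 + 6*O*(1 + 2*O))
(-35 - 3)*k(C(4, -3)) = (-35 - 3)*(-5 + 6*(-3)*(1 + 2*(-3))) = -38*(-5 + 6*(-3)*(1 - 6)) = -38*(-5 + 6*(-3)*(-5)) = -38*(-5 + 90) = -38*85 = -3230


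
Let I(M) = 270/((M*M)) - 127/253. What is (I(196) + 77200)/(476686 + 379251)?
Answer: 375160567539/4159531987688 ≈ 0.090193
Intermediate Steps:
I(M) = -127/253 + 270/M² (I(M) = 270/(M²) - 127*1/253 = 270/M² - 127/253 = -127/253 + 270/M²)
(I(196) + 77200)/(476686 + 379251) = ((-127/253 + 270/196²) + 77200)/(476686 + 379251) = ((-127/253 + 270*(1/38416)) + 77200)/855937 = ((-127/253 + 135/19208) + 77200)*(1/855937) = (-2405261/4859624 + 77200)*(1/855937) = (375160567539/4859624)*(1/855937) = 375160567539/4159531987688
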